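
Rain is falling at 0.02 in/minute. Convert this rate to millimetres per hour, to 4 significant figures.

30.48 mm/hour

0.02 in/minute × 25.4 mm/in × 60 minute/hour = 30.48 mm/hour.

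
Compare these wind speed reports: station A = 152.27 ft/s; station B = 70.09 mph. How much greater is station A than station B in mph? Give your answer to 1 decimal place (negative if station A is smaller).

33.7 mph

station A: 152.27 ft/s = 103.820 mph.
Difference: 103.820 − 70.090 = 33.7 mph.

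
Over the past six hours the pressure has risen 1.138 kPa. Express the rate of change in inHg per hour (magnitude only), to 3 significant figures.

1.138 kPa / 6 h × 0.2953 inHg/kPa = 0.0560 inHg/h.

0.0560 inHg per hour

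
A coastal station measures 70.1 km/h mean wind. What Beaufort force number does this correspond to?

Beaufort force 8

70.1 km/h = 19.5 m/s, which is Beaufort 8 (gale, 17.2–20.7 m/s).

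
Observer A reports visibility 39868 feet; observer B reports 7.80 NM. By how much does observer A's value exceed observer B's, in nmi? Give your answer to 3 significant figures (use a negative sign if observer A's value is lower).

-1.24 nmi

observer A: 39868 ft = 6.5614 nmi.
Difference: 6.5614 − 7.8000 = -1.24 nmi.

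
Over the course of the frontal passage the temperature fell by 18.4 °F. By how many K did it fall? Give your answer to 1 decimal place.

10.2 K

Converting a difference, only the 9/5 scale factor applies: ΔK = 18.4 × 0.5556 = 10.2 K.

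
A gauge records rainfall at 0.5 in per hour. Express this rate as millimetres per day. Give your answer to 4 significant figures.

304.8 mm/day

0.5 in/hour × 25.4 mm/in × 24 hour/day = 304.8 mm/day.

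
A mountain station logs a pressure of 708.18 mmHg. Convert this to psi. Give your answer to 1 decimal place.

13.7 psi

1 mmHg = 0.0193368 psi, so 708.18 × 0.0193368 = 13.7 psi.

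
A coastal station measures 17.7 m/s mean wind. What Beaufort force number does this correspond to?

Beaufort force 8

17.7 m/s lies in the Beaufort 8 band (gale, 17.2–20.7 m/s).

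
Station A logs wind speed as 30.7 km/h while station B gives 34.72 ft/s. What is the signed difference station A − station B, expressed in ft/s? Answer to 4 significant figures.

-6.742 ft/s

station A: 30.7 km/h = 27.97827 ft/s.
Difference: 27.97827 − 34.72000 = -6.742 ft/s.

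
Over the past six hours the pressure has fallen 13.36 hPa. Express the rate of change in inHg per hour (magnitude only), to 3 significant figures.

13.36 hPa / 6 h × 0.02953 inHg/hPa = 0.0658 inHg/h.

0.0658 inHg per hour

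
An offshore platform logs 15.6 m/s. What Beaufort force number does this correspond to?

Beaufort force 7

15.6 m/s lies in the Beaufort 7 band (near gale, 13.9–17.1 m/s).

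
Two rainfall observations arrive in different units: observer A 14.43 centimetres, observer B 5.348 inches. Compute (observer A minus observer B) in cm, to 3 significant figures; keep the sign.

observer B: 5.348 in = 13.58392 cm.
Difference: 14.43000 − 13.58392 = 0.846 cm.

0.846 cm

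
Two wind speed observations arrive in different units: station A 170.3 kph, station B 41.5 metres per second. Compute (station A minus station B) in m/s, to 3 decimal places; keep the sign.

5.806 m/s

station A: 170.3 km/h = 47.30556 m/s.
Difference: 47.30556 − 41.50000 = 5.806 m/s.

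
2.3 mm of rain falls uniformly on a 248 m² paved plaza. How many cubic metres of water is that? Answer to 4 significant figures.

1 mm over 1 m² is 1 L, so volume = 2.3 × 248 = 570.4 L = 0.5704 m³.

0.5704 cubic metres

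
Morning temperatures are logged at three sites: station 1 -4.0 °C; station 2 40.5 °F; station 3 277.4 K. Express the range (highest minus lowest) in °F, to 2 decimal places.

station 2: 40.5 °F = 4.722 °C.
station 3: 277.4 K = 4.250 °C.
Spread: 4.722 − (-4.000) = 8.722 °C = 15.70 °F.

15.70 °F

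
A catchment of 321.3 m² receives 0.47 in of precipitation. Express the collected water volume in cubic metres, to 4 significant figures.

3.836 cubic metres

Depth: 0.47 in × 25.4 = 11.938 mm.
1 mm over 1 m² is 1 L, so volume = 11.938 × 321.3 = 3835.6794 L = 3.836 m³.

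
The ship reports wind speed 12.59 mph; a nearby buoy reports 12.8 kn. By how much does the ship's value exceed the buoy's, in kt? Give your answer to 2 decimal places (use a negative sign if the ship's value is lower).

-1.86 kt

the ship: 12.59 mph = 10.9404 kt.
Difference: 10.9404 − 12.8000 = -1.86 kt.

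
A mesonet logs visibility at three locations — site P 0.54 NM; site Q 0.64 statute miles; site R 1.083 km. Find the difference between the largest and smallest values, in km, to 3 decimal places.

site P: 0.54 nmi = 1.00008 km.
site Q: 0.64 SM = 1.02998 km.
Spread: 1.08300 − 1.00008 = 0.083 km.

0.083 km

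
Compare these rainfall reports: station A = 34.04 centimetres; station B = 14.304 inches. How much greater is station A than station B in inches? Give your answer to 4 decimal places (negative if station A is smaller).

station A: 34.04 cm = 13.401575 in.
Difference: 13.401575 − 14.304000 = -0.9024 in.

-0.9024 in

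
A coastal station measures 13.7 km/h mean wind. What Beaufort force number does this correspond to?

Beaufort force 3

13.7 km/h = 3.8 m/s, which is Beaufort 3 (gentle breeze, 3.4–5.4 m/s).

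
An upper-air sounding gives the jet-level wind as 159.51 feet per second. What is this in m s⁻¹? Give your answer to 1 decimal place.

48.6 m/s

1 ft/s = 0.3048 m/s, so 159.51 × 0.3048 = 48.6 m/s.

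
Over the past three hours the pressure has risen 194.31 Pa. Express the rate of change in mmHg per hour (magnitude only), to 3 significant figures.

194.31 Pa / 3 h × 0.00750062 mmHg/Pa = 0.486 mmHg/h.

0.486 mmHg per hour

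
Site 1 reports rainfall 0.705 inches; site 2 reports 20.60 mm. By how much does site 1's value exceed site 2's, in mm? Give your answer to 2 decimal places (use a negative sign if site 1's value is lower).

-2.69 mm

site 1: 0.705 in = 17.9070 mm.
Difference: 17.9070 − 20.6000 = -2.69 mm.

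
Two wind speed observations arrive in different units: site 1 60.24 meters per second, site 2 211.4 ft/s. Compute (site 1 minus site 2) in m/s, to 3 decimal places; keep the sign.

site 2: 211.4 ft/s = 64.43472 m/s.
Difference: 60.24000 − 64.43472 = -4.195 m/s.

-4.195 m/s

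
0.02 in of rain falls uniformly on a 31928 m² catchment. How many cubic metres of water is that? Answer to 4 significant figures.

Depth: 0.02 in × 25.4 = 0.508 mm.
1 mm over 1 m² is 1 L, so volume = 0.508 × 31928 = 16219.424 L = 16.22 m³.

16.22 cubic metres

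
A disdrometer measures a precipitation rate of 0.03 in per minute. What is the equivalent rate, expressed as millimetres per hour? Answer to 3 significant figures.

45.7 mm/hour

0.03 in/minute × 25.4 mm/in × 60 minute/hour = 45.7 mm/hour.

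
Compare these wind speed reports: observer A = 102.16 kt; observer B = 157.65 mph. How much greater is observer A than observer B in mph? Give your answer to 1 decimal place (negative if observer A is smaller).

-40.1 mph

observer A: 102.16 kt = 117.564 mph.
Difference: 117.564 − 157.650 = -40.1 mph.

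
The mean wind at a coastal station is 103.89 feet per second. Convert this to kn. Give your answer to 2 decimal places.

61.55 kt

1 ft/s = 0.592484 kt, so 103.89 × 0.592484 = 61.55 kt.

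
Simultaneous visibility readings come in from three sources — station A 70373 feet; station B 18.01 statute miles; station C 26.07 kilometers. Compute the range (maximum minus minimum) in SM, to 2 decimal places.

station A: 70373 ft = 13.3282 SM.
station C: 26.07 km = 16.1991 SM.
Spread: 18.0100 − 13.3282 = 4.68 SM.

4.68 SM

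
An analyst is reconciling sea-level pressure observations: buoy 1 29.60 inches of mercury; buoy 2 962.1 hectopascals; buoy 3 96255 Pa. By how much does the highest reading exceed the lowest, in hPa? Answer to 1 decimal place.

40.3 hPa

buoy 1: 29.60 inHg = 1002.371 hPa.
buoy 3: 96255 Pa = 962.550 hPa.
Spread: 1002.371 − 962.100 = 40.3 hPa.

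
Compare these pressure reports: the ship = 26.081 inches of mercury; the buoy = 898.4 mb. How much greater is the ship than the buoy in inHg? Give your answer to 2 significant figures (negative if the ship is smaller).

-0.45 inHg

the buoy: 898.4 mb = 26.5297 inHg.
Difference: 26.0810 − 26.5297 = -0.45 inHg.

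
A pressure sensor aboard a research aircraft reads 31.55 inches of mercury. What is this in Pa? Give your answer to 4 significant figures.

106800 Pa

1 inHg = 3386.39 Pa, so 31.55 × 3386.39 = 106800 Pa.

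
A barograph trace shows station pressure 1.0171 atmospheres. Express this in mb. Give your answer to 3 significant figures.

1030 mb

1 atm = 1013.25 mb, so 1.0171 × 1013.25 = 1030 mb.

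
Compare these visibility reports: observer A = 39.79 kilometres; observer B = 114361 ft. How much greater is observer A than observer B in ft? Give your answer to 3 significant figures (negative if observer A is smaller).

observer A: 39.79 km = 130544.62 ft.
Difference: 130544.62 − 114361.00 = 16200 ft.

16200 ft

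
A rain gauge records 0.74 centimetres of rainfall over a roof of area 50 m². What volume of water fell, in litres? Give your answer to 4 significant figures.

Depth: 0.74 cm × 10 = 7.4 mm.
1 mm over 1 m² is 1 L, so volume = 7.4 × 50 = 370 L ≈ 370.0 L.

370.0 litres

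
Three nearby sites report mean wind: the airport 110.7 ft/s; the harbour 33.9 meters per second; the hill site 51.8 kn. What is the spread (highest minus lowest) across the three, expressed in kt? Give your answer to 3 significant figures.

14.1 kt

the airport: 110.7 ft/s = 65.588 kt.
the harbour: 33.9 m/s = 65.896 kt.
Spread: 65.896 − 51.800 = 14.1 kt.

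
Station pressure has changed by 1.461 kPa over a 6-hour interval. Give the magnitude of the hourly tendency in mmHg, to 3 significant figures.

1.83 mmHg per hour

1.461 kPa / 6 h × 7.50062 mmHg/kPa = 1.83 mmHg/h.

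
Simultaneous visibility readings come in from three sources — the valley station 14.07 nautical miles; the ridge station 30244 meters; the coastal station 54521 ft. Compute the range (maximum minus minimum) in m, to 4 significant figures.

the valley station: 14.07 nmi = 26057.64 m.
the coastal station: 54521 ft = 16618.00 m.
Spread: 30244.00 − 16618.00 = 13630 m.

13630 m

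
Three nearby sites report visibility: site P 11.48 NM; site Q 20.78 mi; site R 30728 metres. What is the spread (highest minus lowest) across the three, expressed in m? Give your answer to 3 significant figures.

12200 m

site P: 11.48 nmi = 21260.96 m.
site Q: 20.78 SM = 33442.17 m.
Spread: 33442.17 − 21260.96 = 12200 m.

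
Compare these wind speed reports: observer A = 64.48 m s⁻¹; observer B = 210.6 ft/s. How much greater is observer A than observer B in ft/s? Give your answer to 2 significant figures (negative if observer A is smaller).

observer A: 64.48 m/s = 211.5486 ft/s.
Difference: 211.5486 − 210.6000 = 0.95 ft/s.

0.95 ft/s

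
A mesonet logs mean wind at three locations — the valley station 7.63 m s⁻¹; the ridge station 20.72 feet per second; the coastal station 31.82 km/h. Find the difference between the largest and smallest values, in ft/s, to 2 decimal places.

8.28 ft/s

the valley station: 7.63 m/s = 25.0328 ft/s.
the coastal station: 31.82 km/h = 28.9990 ft/s.
Spread: 28.9990 − 20.7200 = 8.28 ft/s.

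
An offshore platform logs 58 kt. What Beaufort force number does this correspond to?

Beaufort force 11

58 kt lies in the Beaufort 11 band (violent storm, 56–63 kt).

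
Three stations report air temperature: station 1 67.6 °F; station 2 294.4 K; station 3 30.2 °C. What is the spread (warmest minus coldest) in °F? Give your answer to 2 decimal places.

18.76 °F

station 1: 67.6 °F = 19.778 °C.
station 2: 294.4 K = 21.250 °C.
Spread: 30.200 − 19.778 = 10.422 °C = 18.76 °F.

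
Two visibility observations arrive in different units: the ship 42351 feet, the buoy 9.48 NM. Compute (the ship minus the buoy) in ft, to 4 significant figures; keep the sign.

-15250 ft

the buoy: 9.48 nmi = 57601.57 ft.
Difference: 42351.00 − 57601.57 = -15250 ft.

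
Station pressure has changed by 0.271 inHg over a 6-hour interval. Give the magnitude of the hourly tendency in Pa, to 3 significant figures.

0.271 inHg / 6 h × 3386.39 Pa/inHg = 153 Pa/h.

153 Pa per hour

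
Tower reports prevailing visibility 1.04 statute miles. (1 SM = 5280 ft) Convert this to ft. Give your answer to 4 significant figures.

1 SM = 5280 ft, so 1.04 × 5280 = 5491 ft.

5491 ft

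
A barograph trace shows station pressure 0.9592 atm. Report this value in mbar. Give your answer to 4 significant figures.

1 atm = 1013.25 mb, so 0.9592 × 1013.25 = 971.9 mb.

971.9 mb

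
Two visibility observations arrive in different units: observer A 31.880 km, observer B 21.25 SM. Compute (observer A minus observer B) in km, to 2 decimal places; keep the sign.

observer B: 21.25 SM = 34.1986 km.
Difference: 31.8800 − 34.1986 = -2.32 km.

-2.32 km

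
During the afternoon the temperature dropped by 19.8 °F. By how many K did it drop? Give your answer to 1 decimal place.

For a temperature change the 32° offset cancels: ΔK = 19.8 × 0.5556 = 11.0 K.

11.0 K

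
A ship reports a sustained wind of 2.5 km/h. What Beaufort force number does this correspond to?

2.5 km/h = 0.7 m/s, which is Beaufort 1 (light air, 0.3–1.5 m/s).

Beaufort force 1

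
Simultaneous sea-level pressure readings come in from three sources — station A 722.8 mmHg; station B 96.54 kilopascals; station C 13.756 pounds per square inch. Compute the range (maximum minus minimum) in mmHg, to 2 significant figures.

13 mmHg

station B: 96.54 kPa = 724.11 mmHg.
station C: 13.756 psi = 711.39 mmHg.
Spread: 724.11 − 711.39 = 13 mmHg.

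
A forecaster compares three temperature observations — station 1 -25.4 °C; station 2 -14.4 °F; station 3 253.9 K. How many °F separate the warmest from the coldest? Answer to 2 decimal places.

station 2: -14.4 °F = -25.778 °C.
station 3: 253.9 K = -19.250 °C.
Spread: (-19.250) − (-25.778) = 6.528 °C = 11.75 °F.

11.75 °F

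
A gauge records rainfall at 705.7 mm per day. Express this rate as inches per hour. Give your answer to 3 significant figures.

705.7 mm/day × 0.0393701 in/mm × 0.0416667 day/hour = 1.16 in/hour.

1.16 in/hour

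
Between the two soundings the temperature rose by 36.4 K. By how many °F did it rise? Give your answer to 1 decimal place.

65.5 °F

Converting a difference, only the 9/5 scale factor applies: Δ°F = 36.4 × 1.8 = 65.5 °F.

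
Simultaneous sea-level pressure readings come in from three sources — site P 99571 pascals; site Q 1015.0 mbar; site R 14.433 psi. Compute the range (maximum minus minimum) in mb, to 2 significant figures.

site P: 99571 Pa = 995.71 mb.
site R: 14.433 psi = 995.12 mb.
Spread: 1015.00 − 995.12 = 20 mb.

20 mb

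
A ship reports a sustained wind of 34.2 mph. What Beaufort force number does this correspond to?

34.2 mph = 15.3 m/s, which is Beaufort 7 (near gale, 13.9–17.1 m/s).

Beaufort force 7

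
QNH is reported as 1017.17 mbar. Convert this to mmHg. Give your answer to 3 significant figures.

763 mmHg

1 mb = 0.750062 mmHg, so 1017.17 × 0.750062 = 763 mmHg.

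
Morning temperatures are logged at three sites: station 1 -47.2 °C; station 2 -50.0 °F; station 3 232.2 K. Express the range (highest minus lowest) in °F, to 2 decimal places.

11.25 °F

station 2: -50.0 °F = -45.556 °C.
station 3: 232.2 K = -40.950 °C.
Spread: (-40.950) − (-47.200) = 6.250 °C = 11.25 °F.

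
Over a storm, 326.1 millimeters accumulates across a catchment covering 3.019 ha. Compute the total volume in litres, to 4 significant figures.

Area: 3.019 ha = 30190 m².
1 mm over 1 m² is 1 L, so volume = 326.1 × 30190 = 9844959 L ≈ 9845000 L.

9845000 litres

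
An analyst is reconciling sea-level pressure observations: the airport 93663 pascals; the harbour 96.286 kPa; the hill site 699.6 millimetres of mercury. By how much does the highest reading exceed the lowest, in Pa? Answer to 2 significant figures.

the harbour: 96.286 kPa = 96286.00 Pa.
the hill site: 699.6 mmHg = 93272.34 Pa.
Spread: 96286.00 − 93272.34 = 3000 Pa.

3000 Pa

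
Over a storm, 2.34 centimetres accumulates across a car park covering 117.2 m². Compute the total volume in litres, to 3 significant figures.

Depth: 2.34 cm × 10 = 23.4 mm.
1 mm over 1 m² is 1 L, so volume = 23.4 × 117.2 = 2742.48 L ≈ 2740 L.

2740 litres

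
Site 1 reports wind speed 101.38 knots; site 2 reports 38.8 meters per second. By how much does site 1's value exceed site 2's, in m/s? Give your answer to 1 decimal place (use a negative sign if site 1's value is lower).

13.4 m/s

site 1: 101.38 kt = 52.154 m/s.
Difference: 52.154 − 38.800 = 13.4 m/s.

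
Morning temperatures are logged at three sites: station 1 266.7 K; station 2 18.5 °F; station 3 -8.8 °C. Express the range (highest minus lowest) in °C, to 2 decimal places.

station 1: 266.7 K = -6.450 °C.
station 2: 18.5 °F = -7.500 °C.
Spread: (-6.450) − (-8.800) = 2.350 °C.

2.35 °C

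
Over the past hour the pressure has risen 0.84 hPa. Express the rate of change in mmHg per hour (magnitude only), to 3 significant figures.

0.630 mmHg per hour

0.84 hPa / 1 h × 0.750062 mmHg/hPa = 0.630 mmHg/h.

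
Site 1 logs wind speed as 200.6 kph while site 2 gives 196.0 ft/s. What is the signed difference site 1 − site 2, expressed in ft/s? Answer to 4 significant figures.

site 1: 200.6 km/h = 182.8157 ft/s.
Difference: 182.8157 − 196.0000 = -13.18 ft/s.

-13.18 ft/s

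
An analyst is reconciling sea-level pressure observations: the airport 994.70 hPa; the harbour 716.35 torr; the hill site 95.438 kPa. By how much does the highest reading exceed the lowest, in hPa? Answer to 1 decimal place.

the harbour: 716.35 mmHg = 955.055 hPa.
the hill site: 95.438 kPa = 954.380 hPa.
Spread: 994.700 − 954.380 = 40.3 hPa.

40.3 hPa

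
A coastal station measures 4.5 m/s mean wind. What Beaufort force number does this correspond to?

Beaufort force 3

4.5 m/s lies in the Beaufort 3 band (gentle breeze, 3.4–5.4 m/s).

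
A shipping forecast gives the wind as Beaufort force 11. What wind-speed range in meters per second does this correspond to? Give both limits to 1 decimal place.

Beaufort 11 (violent storm) spans 28.5–32.6 m/s.

28.5 to 32.6 m/s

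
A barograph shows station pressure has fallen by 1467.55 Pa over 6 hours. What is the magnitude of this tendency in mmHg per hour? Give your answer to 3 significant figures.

1467.55 Pa / 6 h × 0.00750062 mmHg/Pa = 1.83 mmHg/h.

1.83 mmHg per hour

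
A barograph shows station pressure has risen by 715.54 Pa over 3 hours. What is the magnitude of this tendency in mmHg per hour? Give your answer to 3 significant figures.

715.54 Pa / 3 h × 0.00750062 mmHg/Pa = 1.79 mmHg/h.

1.79 mmHg per hour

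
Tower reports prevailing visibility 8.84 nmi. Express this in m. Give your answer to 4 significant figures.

1 nmi = 1852 m, so 8.84 × 1852 = 16370 m.

16370 m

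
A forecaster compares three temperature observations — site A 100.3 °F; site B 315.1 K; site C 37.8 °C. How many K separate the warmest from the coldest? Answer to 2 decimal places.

4.15 K

site A: 100.3 °F = 37.944 °C.
site B: 315.1 K = 41.950 °C.
Spread: 41.950 − 37.800 = 4.150 °C.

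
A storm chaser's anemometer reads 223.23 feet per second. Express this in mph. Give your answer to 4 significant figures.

152.2 mph

1 ft/s = 0.681818 mph, so 223.23 × 0.681818 = 152.2 mph.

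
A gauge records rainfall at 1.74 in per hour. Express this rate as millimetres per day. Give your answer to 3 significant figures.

1060 mm/day

1.74 in/hour × 25.4 mm/in × 24 hour/day = 1060 mm/day.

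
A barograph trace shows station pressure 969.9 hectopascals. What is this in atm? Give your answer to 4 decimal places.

1 hPa = 0.000986923 atm, so 969.9 × 0.000986923 = 0.9572 atm.

0.9572 atm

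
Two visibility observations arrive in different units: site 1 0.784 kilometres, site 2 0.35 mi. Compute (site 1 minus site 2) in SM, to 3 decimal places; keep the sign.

site 1: 0.784 km = 0.48716 SM.
Difference: 0.48716 − 0.35000 = 0.137 SM.

0.137 SM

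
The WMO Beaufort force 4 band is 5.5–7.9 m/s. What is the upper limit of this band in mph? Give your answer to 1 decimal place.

17.7 mph

5.5–7.9 m/s × 2.237 = 12.3–17.7 mph.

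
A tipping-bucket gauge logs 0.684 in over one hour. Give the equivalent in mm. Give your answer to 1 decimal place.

1 in = 25.4 mm, so 0.684 × 25.4 = 17.4 mm.

17.4 mm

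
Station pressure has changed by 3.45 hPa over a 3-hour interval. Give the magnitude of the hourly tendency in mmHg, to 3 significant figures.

3.45 hPa / 3 h × 0.750062 mmHg/hPa = 0.863 mmHg/h.

0.863 mmHg per hour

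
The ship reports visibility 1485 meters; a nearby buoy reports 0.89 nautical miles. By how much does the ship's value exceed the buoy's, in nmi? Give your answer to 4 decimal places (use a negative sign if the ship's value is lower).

-0.0882 nmi

the ship: 1485 m = 0.801836 nmi.
Difference: 0.801836 − 0.890000 = -0.0882 nmi.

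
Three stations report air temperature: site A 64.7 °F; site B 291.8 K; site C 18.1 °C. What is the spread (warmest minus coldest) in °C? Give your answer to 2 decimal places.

site A: 64.7 °F = 18.167 °C.
site B: 291.8 K = 18.650 °C.
Spread: 18.650 − 18.100 = 0.550 °C.

0.55 °C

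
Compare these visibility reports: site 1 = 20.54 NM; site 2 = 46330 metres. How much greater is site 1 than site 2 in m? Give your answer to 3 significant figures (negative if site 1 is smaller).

-8290 m

site 1: 20.54 nmi = 38040.08 m.
Difference: 38040.08 − 46330.00 = -8290 m.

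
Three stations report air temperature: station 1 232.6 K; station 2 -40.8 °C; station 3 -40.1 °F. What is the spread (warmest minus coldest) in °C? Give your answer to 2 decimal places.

0.74 °C

station 1: 232.6 K = -40.550 °C.
station 3: -40.1 °F = -40.056 °C.
Spread: (-40.056) − (-40.800) = 0.744 °C.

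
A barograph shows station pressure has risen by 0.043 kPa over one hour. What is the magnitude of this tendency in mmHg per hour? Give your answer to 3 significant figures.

0.323 mmHg per hour

0.043 kPa / 1 h × 7.50062 mmHg/kPa = 0.323 mmHg/h.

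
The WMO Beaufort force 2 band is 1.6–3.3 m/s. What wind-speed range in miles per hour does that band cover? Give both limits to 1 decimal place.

3.6 to 7.4 mph

1.6–3.3 m/s × 2.237 = 3.6–7.4 mph.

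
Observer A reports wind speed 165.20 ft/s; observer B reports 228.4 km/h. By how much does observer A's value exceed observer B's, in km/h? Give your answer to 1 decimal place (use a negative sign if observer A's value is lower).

-47.1 km/h

observer A: 165.20 ft/s = 181.271 km/h.
Difference: 181.271 − 228.400 = -47.1 km/h.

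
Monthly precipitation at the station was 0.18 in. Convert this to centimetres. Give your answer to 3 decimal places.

0.457 cm

1 in = 2.54 cm, so 0.18 × 2.54 = 0.457 cm.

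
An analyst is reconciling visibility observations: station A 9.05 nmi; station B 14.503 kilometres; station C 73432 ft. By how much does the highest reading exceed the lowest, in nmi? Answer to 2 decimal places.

4.25 nmi

station B: 14.503 km = 7.8310 nmi.
station C: 73432 ft = 12.0854 nmi.
Spread: 12.0854 − 7.8310 = 4.25 nmi.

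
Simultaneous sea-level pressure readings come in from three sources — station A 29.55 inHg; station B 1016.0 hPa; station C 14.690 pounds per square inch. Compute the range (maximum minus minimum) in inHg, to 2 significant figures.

station B: 1016.0 hPa = 30.0025 inHg.
station C: 14.690 psi = 29.9091 inHg.
Spread: 30.0025 − 29.5500 = 0.45 inHg.

0.45 inHg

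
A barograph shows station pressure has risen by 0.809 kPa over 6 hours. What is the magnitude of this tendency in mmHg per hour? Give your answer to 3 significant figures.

1.01 mmHg per hour

0.809 kPa / 6 h × 7.50062 mmHg/kPa = 1.01 mmHg/h.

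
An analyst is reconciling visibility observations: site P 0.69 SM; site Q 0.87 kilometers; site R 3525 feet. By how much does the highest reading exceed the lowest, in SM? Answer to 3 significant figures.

0.149 SM

site Q: 0.87 km = 0.54059 SM.
site R: 3525 ft = 0.66761 SM.
Spread: 0.69000 − 0.54059 = 0.149 SM.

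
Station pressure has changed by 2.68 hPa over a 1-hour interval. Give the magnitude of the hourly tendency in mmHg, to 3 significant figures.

2.68 hPa / 1 h × 0.750062 mmHg/hPa = 2.01 mmHg/h.

2.01 mmHg per hour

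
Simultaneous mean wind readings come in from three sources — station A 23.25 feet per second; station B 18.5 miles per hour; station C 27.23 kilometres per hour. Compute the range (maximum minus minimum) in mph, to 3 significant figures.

station A: 23.25 ft/s = 15.8523 mph.
station C: 27.23 km/h = 16.9199 mph.
Spread: 18.5000 − 15.8523 = 2.65 mph.

2.65 mph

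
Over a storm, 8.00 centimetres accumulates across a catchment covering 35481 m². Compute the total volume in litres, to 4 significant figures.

2838000 litres

Depth: 8.00 cm × 10 = 80 mm.
1 mm over 1 m² is 1 L, so volume = 80 × 35481 = 2838480 L ≈ 2838000 L.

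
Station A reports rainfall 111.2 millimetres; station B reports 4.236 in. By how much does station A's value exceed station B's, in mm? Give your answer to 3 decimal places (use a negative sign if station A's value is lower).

station B: 4.236 in = 107.59440 mm.
Difference: 111.20000 − 107.59440 = 3.606 mm.

3.606 mm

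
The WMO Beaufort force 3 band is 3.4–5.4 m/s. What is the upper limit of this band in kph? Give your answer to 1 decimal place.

19.4 km/h

3.4–5.4 m/s × 3.6 = 12.2–19.4 km/h.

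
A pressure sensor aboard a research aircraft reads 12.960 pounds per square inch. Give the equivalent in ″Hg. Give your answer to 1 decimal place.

1 psi = 2.03602 inHg, so 12.960 × 2.03602 = 26.4 inHg.

26.4 inHg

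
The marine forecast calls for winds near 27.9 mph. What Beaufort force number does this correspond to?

27.9 mph = 12.5 m/s, which is Beaufort 6 (strong breeze, 10.8–13.8 m/s).

Beaufort force 6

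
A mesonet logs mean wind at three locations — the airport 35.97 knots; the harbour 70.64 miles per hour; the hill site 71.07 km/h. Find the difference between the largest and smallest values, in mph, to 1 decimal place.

the airport: 35.97 kt = 41.394 mph.
the hill site: 71.07 km/h = 44.161 mph.
Spread: 70.640 − 41.394 = 29.2 mph.

29.2 mph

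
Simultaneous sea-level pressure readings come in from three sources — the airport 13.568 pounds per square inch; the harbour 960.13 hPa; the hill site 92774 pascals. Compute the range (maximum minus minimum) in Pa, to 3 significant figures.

the airport: 13.568 psi = 93548.07 Pa.
the harbour: 960.13 hPa = 96013.00 Pa.
Spread: 96013.00 − 92774.00 = 3240 Pa.

3240 Pa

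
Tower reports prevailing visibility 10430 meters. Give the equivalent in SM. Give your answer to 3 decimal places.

1 m = 0.000621371 SM, so 10430 × 0.000621371 = 6.481 SM.

6.481 SM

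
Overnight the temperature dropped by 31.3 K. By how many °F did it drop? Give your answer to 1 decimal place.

A change of 1 °C equals a change of 1.8 °F: Δ°F = 31.3 × 1.8 = 56.3 °F.

56.3 °F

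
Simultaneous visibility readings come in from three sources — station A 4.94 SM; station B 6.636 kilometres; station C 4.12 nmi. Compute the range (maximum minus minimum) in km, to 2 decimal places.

1.31 km

station A: 4.94 SM = 7.9502 km.
station C: 4.12 nmi = 7.6302 km.
Spread: 7.9502 − 6.6360 = 1.31 km.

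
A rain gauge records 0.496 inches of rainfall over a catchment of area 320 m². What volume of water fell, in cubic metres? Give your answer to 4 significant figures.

4.031 cubic metres

Depth: 0.496 in × 25.4 = 12.5984 mm.
1 mm over 1 m² is 1 L, so volume = 12.5984 × 320 = 4031.488 L = 4.031 m³.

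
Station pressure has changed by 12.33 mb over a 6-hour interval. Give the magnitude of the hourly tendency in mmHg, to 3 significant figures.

12.33 mb / 6 h × 0.750062 mmHg/mb = 1.54 mmHg/h.

1.54 mmHg per hour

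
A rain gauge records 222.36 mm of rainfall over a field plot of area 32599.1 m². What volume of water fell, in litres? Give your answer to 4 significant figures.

7249000 litres

1 mm over 1 m² is 1 L, so volume = 222.36 × 32599.1 = 7248735.9 L ≈ 7249000 L.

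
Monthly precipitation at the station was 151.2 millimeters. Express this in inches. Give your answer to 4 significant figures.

5.953 in

1 mm = 0.0393701 in, so 151.2 × 0.0393701 = 5.953 in.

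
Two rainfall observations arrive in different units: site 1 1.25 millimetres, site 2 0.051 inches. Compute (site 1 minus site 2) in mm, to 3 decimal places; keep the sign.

-0.045 mm

site 2: 0.051 in = 1.29540 mm.
Difference: 1.25000 − 1.29540 = -0.045 mm.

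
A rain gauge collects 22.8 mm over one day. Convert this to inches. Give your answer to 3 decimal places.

0.898 in

1 mm = 0.0393701 in, so 22.8 × 0.0393701 = 0.898 in.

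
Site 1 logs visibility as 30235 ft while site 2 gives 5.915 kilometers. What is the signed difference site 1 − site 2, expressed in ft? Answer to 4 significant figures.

10830 ft

site 2: 5.915 km = 19406.17 ft.
Difference: 30235.00 − 19406.17 = 10830 ft.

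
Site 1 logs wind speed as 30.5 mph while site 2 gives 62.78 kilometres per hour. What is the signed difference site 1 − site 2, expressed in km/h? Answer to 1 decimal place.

-13.7 km/h

site 1: 30.5 mph = 49.085 km/h.
Difference: 49.085 − 62.780 = -13.7 km/h.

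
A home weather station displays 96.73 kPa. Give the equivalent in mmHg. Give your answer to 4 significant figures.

725.5 mmHg

1 kPa = 7.50062 mmHg, so 96.73 × 7.50062 = 725.5 mmHg.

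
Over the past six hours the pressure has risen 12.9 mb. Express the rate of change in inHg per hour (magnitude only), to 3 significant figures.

12.9 mb / 6 h × 0.02953 inHg/mb = 0.0635 inHg/h.

0.0635 inHg per hour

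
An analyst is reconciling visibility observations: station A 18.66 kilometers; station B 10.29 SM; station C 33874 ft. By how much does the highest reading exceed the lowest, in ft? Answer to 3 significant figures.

27300 ft

station A: 18.66 km = 61220.47 ft.
station B: 10.29 SM = 54331.20 ft.
Spread: 61220.47 − 33874.00 = 27300 ft.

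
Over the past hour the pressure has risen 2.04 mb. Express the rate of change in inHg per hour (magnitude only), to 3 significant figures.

0.0602 inHg per hour

2.04 mb / 1 h × 0.02953 inHg/mb = 0.0602 inHg/h.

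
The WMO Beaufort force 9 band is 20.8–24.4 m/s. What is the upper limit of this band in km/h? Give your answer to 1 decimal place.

87.8 km/h

20.8–24.4 m/s × 3.6 = 74.9–87.8 km/h.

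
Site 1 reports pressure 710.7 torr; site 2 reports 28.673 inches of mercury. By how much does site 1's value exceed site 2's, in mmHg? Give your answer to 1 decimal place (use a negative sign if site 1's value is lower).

site 2: 28.673 inHg = 728.294 mmHg.
Difference: 710.700 − 728.294 = -17.6 mmHg.

-17.6 mmHg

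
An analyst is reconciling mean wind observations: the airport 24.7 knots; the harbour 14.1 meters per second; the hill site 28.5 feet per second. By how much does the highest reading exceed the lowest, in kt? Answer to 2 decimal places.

10.52 kt

the harbour: 14.1 m/s = 27.4082 kt.
the hill site: 28.5 ft/s = 16.8858 kt.
Spread: 27.4082 − 16.8858 = 10.52 kt.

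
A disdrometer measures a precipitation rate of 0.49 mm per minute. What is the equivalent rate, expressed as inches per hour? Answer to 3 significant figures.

1.16 in/hour

0.49 mm/minute × 0.0393701 in/mm × 60 minute/hour = 1.16 in/hour.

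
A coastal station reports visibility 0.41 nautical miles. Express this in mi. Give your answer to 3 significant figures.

0.472 SM

1 nmi = 1.15078 SM, so 0.41 × 1.15078 = 0.472 SM.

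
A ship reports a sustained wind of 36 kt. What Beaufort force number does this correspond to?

36 kt lies in the Beaufort 8 band (gale, 34–40 kt).

Beaufort force 8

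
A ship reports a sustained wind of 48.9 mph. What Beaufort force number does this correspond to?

Beaufort force 9

48.9 mph = 21.9 m/s, which is Beaufort 9 (strong gale, 20.8–24.4 m/s).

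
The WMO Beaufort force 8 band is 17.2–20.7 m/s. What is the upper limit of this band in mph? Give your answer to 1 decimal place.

17.2–20.7 m/s × 2.237 = 38.5–46.3 mph.

46.3 mph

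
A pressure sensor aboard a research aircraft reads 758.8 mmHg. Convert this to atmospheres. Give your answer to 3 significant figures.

1 mmHg = 0.00131579 atm, so 758.8 × 0.00131579 = 0.998 atm.

0.998 atm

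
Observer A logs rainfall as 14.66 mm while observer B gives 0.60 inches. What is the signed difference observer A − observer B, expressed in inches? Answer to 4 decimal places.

observer A: 14.66 mm = 0.577165 in.
Difference: 0.577165 − 0.600000 = -0.0228 in.

-0.0228 in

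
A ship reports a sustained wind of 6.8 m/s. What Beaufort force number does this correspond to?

6.8 m/s lies in the Beaufort 4 band (moderate breeze, 5.5–7.9 m/s).

Beaufort force 4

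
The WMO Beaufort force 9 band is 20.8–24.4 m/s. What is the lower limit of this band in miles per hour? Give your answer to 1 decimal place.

46.5 mph

20.8–24.4 m/s × 2.237 = 46.5–54.6 mph.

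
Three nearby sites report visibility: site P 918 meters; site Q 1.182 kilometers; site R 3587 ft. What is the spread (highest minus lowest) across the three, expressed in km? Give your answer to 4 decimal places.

0.2640 km

site P: 918 m = 0.918000 km.
site R: 3587 ft = 1.093318 km.
Spread: 1.182000 − 0.918000 = 0.2640 km.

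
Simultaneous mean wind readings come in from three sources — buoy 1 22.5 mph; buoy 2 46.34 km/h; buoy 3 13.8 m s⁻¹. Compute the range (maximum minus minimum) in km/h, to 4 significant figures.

13.47 km/h

buoy 1: 22.5 mph = 36.2102 km/h.
buoy 3: 13.8 m/s = 49.6800 km/h.
Spread: 49.6800 − 36.2102 = 13.47 km/h.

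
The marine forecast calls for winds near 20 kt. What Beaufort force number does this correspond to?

Beaufort force 5

20 kt lies in the Beaufort 5 band (fresh breeze, 17–21 kt).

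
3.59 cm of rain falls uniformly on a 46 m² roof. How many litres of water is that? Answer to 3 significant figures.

1650 litres

Depth: 3.59 cm × 10 = 35.9 mm.
1 mm over 1 m² is 1 L, so volume = 35.9 × 46 = 1651.4 L ≈ 1650 L.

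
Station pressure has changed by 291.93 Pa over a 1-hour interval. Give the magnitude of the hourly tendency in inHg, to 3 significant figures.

291.93 Pa / 1 h × 0.0002953 inHg/Pa = 0.0862 inHg/h.

0.0862 inHg per hour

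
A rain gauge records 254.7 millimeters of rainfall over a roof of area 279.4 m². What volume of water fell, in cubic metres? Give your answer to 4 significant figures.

1 mm over 1 m² is 1 L, so volume = 254.7 × 279.4 = 71163.18 L = 71.16 m³.

71.16 cubic metres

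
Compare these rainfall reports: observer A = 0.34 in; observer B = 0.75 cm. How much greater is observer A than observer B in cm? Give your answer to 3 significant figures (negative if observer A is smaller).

0.114 cm

observer A: 0.34 in = 0.86360 cm.
Difference: 0.86360 − 0.75000 = 0.114 cm.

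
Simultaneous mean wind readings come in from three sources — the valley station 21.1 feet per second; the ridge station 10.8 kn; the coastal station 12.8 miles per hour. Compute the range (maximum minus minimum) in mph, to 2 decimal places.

the valley station: 21.1 ft/s = 14.3864 mph.
the ridge station: 10.8 kt = 12.4284 mph.
Spread: 14.3864 − 12.4284 = 1.96 mph.

1.96 mph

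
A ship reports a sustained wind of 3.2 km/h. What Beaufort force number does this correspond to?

3.2 km/h = 0.9 m/s, which is Beaufort 1 (light air, 0.3–1.5 m/s).

Beaufort force 1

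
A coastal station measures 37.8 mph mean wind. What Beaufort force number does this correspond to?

37.8 mph = 16.9 m/s, which is Beaufort 7 (near gale, 13.9–17.1 m/s).

Beaufort force 7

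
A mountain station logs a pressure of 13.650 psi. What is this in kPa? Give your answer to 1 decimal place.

1 psi = 6.89476 kPa, so 13.650 × 6.89476 = 94.1 kPa.

94.1 kPa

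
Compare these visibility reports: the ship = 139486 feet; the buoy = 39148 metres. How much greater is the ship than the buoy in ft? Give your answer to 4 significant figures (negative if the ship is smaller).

11050 ft

the buoy: 39148 m = 128438.32 ft.
Difference: 139486.00 − 128438.32 = 11050 ft.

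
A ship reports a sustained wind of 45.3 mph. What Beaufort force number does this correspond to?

Beaufort force 8

45.3 mph = 20.3 m/s, which is Beaufort 8 (gale, 17.2–20.7 m/s).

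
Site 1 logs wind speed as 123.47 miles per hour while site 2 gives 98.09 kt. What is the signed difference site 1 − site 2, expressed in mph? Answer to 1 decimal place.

site 2: 98.09 kt = 112.880 mph.
Difference: 123.470 − 112.880 = 10.6 mph.

10.6 mph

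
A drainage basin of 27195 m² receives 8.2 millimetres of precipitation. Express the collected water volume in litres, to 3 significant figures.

1 mm over 1 m² is 1 L, so volume = 8.2 × 27195 = 222999 L ≈ 223000 L.

223000 litres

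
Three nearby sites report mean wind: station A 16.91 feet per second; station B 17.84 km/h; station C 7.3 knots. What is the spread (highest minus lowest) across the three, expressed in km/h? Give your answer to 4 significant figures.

5.035 km/h

station A: 16.91 ft/s = 18.55500 km/h.
station C: 7.3 kt = 13.51960 km/h.
Spread: 18.55500 − 13.51960 = 5.035 km/h.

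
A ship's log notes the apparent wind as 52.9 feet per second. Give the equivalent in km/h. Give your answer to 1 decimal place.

1 ft/s = 1.09728 km/h, so 52.9 × 1.09728 = 58.0 km/h.

58.0 km/h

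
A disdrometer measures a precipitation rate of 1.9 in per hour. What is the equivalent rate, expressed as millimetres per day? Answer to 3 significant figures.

1160 mm/day

1.9 in/hour × 25.4 mm/in × 24 hour/day = 1160 mm/day.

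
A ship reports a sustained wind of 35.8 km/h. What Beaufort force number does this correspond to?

35.8 km/h = 9.9 m/s, which is Beaufort 5 (fresh breeze, 8.0–10.7 m/s).

Beaufort force 5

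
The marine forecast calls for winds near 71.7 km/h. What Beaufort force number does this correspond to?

Beaufort force 8

71.7 km/h = 19.9 m/s, which is Beaufort 8 (gale, 17.2–20.7 m/s).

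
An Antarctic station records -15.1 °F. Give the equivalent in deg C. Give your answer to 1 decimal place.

°C = (°F − 32) × 5/9 = (-15.1 − 32) / 1.8 = -26.2 °C.

-26.2 °C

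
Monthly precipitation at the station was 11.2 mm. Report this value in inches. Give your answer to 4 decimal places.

0.4409 in

1 mm = 0.0393701 in, so 11.2 × 0.0393701 = 0.4409 in.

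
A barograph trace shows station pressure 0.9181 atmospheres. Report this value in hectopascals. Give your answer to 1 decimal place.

930.3 hPa

1 atm = 1013.25 hPa, so 0.9181 × 1013.25 = 930.3 hPa.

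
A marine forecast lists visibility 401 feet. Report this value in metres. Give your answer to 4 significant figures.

122.2 m

1 ft = 0.3048 m, so 401 × 0.3048 = 122.2 m.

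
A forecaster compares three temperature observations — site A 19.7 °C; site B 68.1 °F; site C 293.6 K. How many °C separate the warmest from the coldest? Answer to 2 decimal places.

0.75 °C

site B: 68.1 °F = 20.056 °C.
site C: 293.6 K = 20.450 °C.
Spread: 20.450 − 19.700 = 0.750 °C.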